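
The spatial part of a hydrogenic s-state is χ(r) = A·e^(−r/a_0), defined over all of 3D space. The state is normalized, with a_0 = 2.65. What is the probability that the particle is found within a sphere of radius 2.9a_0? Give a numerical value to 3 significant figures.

P ≈ 0.928

P = ∫ |χ|² 4πr² dr over r ≤ 2.9a_0.
Normalization gives A² = 1/(π·a_0^3).
Substituting u = r/a_0, A², 4π and the length scale all cancel in the ratio: P = ∫_{0}^{2.9} u^2·e^(-2·u) du / ∫_{0}^{∞} u^2·e^(-2·u) du.
Using ∫ u^2·e^(-2·u) du = -(2·u^2 + 2·u + 1)·e^(-2·u)/4, the numerator is 1/4 - 1181·e^(-29/5)/200 and the denominator is 1/4.
The region integral divided by the full integral gives P = 0.9285.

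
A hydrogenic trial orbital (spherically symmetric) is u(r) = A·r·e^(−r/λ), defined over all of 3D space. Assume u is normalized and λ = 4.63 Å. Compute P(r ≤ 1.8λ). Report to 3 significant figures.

P ≈ 0.294

With dV = 4πr²dr, the probability is ∫|u|² dV over r ≤ 1.8λ.
The full normalization integral is A²·[3·π·λ^5] = 1, fixing A².
Let t = r/λ; then A², 4π and the length scale all cancel, so P = ∫_{0}^{1.8} t^4·e^(-2·t) dt ÷ ∫_{0}^{∞} t^4·e^(-2·t) dt.
With ∫ t^4·e^(-2·t) dt = -(t^4/2 + t^3 + 3·t^2/2 + 3·t/2 + 3/4)·e^(-2·t) + C, the region integral is ≈ 0.22017 and the full one is 3/4.
Taking the ratio yields P = 0.2936.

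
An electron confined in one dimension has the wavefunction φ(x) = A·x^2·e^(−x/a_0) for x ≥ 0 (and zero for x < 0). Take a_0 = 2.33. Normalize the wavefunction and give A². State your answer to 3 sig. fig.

Require ∫ |φ|² dx = 1 over the whole domain.
With φ = A·x^2·e^(−x/a_0), the integral evaluates to A²·[3·a_0^5/4].
So A² = (3·a_0^5/4)^(−1).
Plugging in a_0 = 2.33 yields A = 0.1393.

A^2 ≈ 0.0194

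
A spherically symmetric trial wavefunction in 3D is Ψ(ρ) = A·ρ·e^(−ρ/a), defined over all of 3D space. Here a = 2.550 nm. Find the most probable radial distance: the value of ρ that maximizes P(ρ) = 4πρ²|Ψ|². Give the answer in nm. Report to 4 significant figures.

The maximum of P(ρ) = 4πρ²|Ψ|² occurs where its derivative vanishes.
Solving yields ρ = 2·a.
With a = 2.550, the most probable radial distance is 5.1000 nm.

ρ ≈ 5.100 nm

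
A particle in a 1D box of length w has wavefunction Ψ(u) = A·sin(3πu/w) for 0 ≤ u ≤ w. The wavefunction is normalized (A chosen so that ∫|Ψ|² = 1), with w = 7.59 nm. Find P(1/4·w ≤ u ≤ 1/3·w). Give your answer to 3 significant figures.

P = ∫_{1/4·w}^{1/3·w} |Ψ(u)|² du.
Since A² = 1/(w/2), this is the region integral divided by the full normalization integral.
In terms of t = u/w (A² and the length scale cancel between numerator and denominator), P = [∫_{1/4}^{1/3} sin(3·π·t)^2 dt] / [∫_{0}^{1} sin(3·π·t)^2 dt].
With ∫ sin(3·π·t)^2 dt = t/2 - sin(6·π·t)/(12·π) + C, the region integral is 1/24 - 1/(12·π) and the full one is 1/2.
Evaluating gives P = (-2 + π)/(12·π).

P ≈ 0.0303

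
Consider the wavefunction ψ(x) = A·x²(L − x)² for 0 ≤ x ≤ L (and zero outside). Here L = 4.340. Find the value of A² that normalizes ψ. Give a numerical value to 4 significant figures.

A^2 ≈ 0.001153

Normalization requires ∫|ψ|² dx = 1, integrated from 0 to L.
Carrying out the integral gives A² · L^9/630.
Setting this equal to 1 gives A² = 1/(L^9/630).
With L = 4.340: A² = 0.0011533 and A = 0.033960.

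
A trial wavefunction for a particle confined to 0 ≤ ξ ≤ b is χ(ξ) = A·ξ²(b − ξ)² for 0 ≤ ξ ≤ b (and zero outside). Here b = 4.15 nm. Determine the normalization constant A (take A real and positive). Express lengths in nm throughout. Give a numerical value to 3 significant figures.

A ≈ 0.0415 nm^(-9/2)

The normalization condition is ∫|χ|² dξ = 1 from 0 to b.
Expanding the polynomial and integrating term by term, ∫|χ|² dξ = A²·(b^9/630).
Hence A² = 1/[b^9/630].
With b = 4.15: A² = 0.001725 and A = 0.04154.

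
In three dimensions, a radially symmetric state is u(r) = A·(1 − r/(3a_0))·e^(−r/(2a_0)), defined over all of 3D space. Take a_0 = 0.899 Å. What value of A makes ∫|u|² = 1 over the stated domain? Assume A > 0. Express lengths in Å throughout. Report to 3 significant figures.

The normalization condition is ∫|u|² 4πr² dr = 1 from 0 to ∞.
Carrying out the integral gives A² · 8·π·a_0^3/3.
Hence A² = 1/[8·π·a_0^3/3].
With a_0 = 0.899: A² = 0.1643 and A = 0.4053.

A ≈ 0.405 Å^(-3/2)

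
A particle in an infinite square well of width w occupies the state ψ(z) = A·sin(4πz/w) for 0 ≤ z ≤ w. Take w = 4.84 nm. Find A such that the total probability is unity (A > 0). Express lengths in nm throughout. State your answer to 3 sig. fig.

We need A² ∫|f|² dz = 1, taking the integral from 0 to w.
The integral (without the A² prefactor) comes out to w/2.
Substituting w = 4.84 gives A² = 0.4132, so A = 0.6428.

A ≈ 0.643 nm^(-1/2)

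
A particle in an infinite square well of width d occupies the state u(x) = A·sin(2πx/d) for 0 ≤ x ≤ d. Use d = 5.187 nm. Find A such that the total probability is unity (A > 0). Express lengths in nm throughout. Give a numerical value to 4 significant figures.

A ≈ 0.6210 nm^(-1/2)

Normalization requires ∫|u|² dx = 1, integrated from 0 to d.
Carrying out the integral gives A² · d/2.
So A² = (d/2)^(−1).
Plugging in d = 5.187 yields A = 0.62095.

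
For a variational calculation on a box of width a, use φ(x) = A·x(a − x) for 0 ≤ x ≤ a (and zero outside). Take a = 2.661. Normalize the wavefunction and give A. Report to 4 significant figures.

A ≈ 0.4742

The normalization condition is ∫|φ|² dx = 1 from 0 to a.
Carrying out the integral gives A² · a^5/30.
So A² = (a^5/30)^(−1).
Plugging in a = 2.661 yields A = 0.47419.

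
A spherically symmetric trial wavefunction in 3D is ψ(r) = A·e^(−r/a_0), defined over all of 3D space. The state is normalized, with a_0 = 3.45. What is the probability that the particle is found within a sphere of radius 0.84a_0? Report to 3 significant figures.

P ≈ 0.238

P = ∫ |ψ|² 4πr² dr over r ≤ 0.84a_0.
Normalization gives A² = 1/(π·a_0^3).
Substituting u = r/a_0, A², 4π and the length scale all cancel in the ratio: P = ∫_{0}^{0.84} u^2·e^(-2·u) du / ∫_{0}^{∞} u^2·e^(-2·u) du.
Using ∫ u^2·e^(-2·u) du = -(2·u^2 + 2·u + 1)·e^(-2·u)/4, the numerator is 1/4 - 2557·e^(-42/25)/2500 and the denominator is 1/4.
The region integral divided by the full integral gives P = 0.2375.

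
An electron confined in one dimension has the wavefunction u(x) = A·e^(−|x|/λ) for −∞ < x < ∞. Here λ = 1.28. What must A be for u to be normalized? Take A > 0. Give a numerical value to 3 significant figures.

The normalization condition is ∫|u|² dx = 1 from −∞ to ∞.
With ∫₀^∞ x^0 e^(−αx) dx = 0!/α^1, ∫|u|² dx = A²·(λ).
So A² = (λ)^(−1).
Substituting λ = 1.28 gives A² = 0.7813, so A = 0.8839.

A ≈ 0.884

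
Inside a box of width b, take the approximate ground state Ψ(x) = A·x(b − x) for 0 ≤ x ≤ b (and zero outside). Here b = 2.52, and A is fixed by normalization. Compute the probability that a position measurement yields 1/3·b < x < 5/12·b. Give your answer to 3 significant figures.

|Ψ|² is the probability density, so P = ∫_{1/3·b}^{5/12·b} |Ψ|² dx.
The normalization integral ∫|Ψ|²dx over the whole domain equals b^5/30·A², and A² cancels in the ratio.
Substituting u = x/b, A² and the length scale cancel in the ratio: P = ∫_{1/3}^{5/12} u^2·(1 - u)^2 du / ∫_{0}^{1} u^2·(1 - u)^2 du.
Using ∫ u^2·(1 - u)^2 du = u^3·(6·u^2 - 15·u + 10)/30, the numerator is ≈ 0.0045581 and the denominator is 1/30.
Evaluating gives P = 0.1367.

P ≈ 0.137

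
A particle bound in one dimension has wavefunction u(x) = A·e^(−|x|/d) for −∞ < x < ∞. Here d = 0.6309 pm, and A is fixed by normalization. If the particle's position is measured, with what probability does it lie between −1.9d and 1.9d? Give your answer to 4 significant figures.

The probability is P = ∫ |u|² dx over [−1.9d, 1.9d].
Since A² = 1/(d), this is the region integral divided by the full normalization integral.
By symmetry take twice the x ≥ 0 contribution in numerator and denominator; the 2's cancel. Substituting t = x/d, A² and the length scale cancel in the ratio: P = ∫_{0}^{1.9} e^(-2·t) dt / ∫_{0}^{∞} e^(-2·t) dt.
Using ∫ e^(-2·t) dt = -e^(-2·t)/2, the numerator is 1/2 - e^(-19/5)/2 and the denominator is 1/2.
Evaluating gives P = 0.97763.

P ≈ 0.9776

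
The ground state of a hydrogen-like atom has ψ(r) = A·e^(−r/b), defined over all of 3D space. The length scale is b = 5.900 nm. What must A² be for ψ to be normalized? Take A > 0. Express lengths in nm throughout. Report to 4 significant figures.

The normalization condition is ∫|ψ|² 4πr² dr = 1 from 0 to ∞.
(Spherical symmetry: dV = 4πr² dr.)
The integral (without the A² prefactor) comes out to π·b^3.
Hence A² = 1/[π·b^3].
With b = 5.900: A² = 0.0015499 and A = 0.039368.

A^2 ≈ 0.001550 nm^(-3)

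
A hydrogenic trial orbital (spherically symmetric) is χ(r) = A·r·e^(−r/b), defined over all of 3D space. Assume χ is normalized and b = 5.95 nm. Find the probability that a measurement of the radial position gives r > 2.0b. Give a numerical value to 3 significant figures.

Integrate the radial probability density 4πr²|χ|² over r > 2.0b.
A² is fixed by ∫₀^∞ 4πr²|χ|² dr = 1, i.e. A² = (3·π·b^5)^(−1).
Substituting u = r/b, A², 4π and the length scale all cancel in the ratio: P = ∫_{2.0}^{∞} u^4·e^(-2·u) du / ∫_{0}^{∞} u^4·e^(-2·u) du.
An antiderivative of u^4·e^(-2·u) is -(u^4/2 + u^3 + 3·u^2/2 + 3·u/2 + 3/4)·e^(-2·u); evaluating from 2.0 to ∞ gives 103·e^(-4)/4, while the full integral is 3/4.
Taking the ratio yields P = 0.6288.

P ≈ 0.629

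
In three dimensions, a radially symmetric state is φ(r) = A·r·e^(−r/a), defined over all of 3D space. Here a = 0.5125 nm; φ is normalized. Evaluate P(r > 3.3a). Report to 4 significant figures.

Integrate the radial probability density 4πr²|φ|² over r > 3.3a.
Normalization gives A² = 1/(3·π·a^5).
Substituting u = r/a, A², 4π and the length scale all cancel in the ratio: P = ∫_{3.3}^{∞} u^4·e^(-2·u) du / ∫_{0}^{∞} u^4·e^(-2·u) du.
With ∫ u^4·e^(-2·u) du = -(u^4/2 + u^3 + 3·u^2/2 + 3·u/2 + 3/4)·e^(-2·u) + C, the region integral is ≈ 0.159528 and the full one is 3/4.
Taking the ratio yields P = 0.21270.

P ≈ 0.2127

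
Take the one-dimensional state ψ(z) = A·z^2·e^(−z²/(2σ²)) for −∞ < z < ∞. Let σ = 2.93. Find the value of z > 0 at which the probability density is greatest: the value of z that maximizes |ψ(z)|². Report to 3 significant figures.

z ≈ 4.14

Set d/dz [|ψ(z)|²] = 0 and solve for z > 0.
This gives z = √(2)·σ.
With σ = 2.93, the value of z > 0 at which the probability density is greatest is 4.144.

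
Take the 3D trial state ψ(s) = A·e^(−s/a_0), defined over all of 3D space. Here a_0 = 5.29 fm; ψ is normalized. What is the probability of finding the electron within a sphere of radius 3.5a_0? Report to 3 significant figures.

P ≈ 0.970

Integrate the radial probability density 4πs²|ψ|² over s ≤ 3.5a_0.
A² is fixed by ∫₀^∞ 4πs²|ψ|² ds = 1, i.e. A² = (π·a_0^3)^(−1).
In terms of u = s/a_0 (A², 4π and the length scale all cancel between numerator and denominator), P = [∫_{0}^{3.5} u^2·e^(-2·u) du] / [∫_{0}^{∞} u^2·e^(-2·u) du].
An antiderivative of u^2·e^(-2·u) is -(2·u^2 + 2·u + 1)·e^(-2·u)/4; evaluating from 0 to 3.5 gives 1/4 - 65·e^(-7)/8, while the full integral is 1/4.
Taking the ratio yields P = 0.9704.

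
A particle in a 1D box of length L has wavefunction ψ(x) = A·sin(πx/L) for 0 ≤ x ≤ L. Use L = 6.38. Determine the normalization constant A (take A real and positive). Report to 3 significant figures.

A ≈ 0.560

Normalization requires ∫|ψ|² dx = 1, integrated from 0 to L.
With ∫₀^L sin²(nπx/L) dx = L/2, the integral (without the A² prefactor) comes out to L/2.
So A² = (L/2)^(−1).
With L = 6.38: A² = 0.3135 and A = 0.5599.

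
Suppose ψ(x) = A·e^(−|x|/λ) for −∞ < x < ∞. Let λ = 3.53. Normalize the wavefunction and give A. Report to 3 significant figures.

Normalization requires ∫|ψ|² dx = 1, integrated from −∞ to ∞.
Recall ∫₀^∞ x^m e^(−x/β) dx = m!·β^(m+1), ∫|ψ|² dx = A²·(λ).
Hence A² = 1/[λ].
With λ = 3.53: A² = 0.2833 and A = 0.5322.

A ≈ 0.532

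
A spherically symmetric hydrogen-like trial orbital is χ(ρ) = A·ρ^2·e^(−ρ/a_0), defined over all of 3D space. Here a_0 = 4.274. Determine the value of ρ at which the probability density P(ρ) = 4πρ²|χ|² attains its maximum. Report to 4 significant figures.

Set d/dρ [P(ρ) = 4πρ²|χ|²] = 0 and solve for ρ > 0.
This gives ρ = 3·a_0.
With a_0 = 4.274, the most probable radial distance is 12.822.

ρ ≈ 12.82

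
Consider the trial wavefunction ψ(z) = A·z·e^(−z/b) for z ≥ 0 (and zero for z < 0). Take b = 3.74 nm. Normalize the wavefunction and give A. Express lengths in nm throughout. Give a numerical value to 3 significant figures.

A ≈ 0.277 nm^(-3/2)

Normalization requires ∫|ψ|² dz = 1, integrated from 0 to ∞.
∫|ψ|² dz = A²·(b^3/4).
So A² = (b^3/4)^(−1).
With b = 3.74: A² = 0.07646 and A = 0.2765.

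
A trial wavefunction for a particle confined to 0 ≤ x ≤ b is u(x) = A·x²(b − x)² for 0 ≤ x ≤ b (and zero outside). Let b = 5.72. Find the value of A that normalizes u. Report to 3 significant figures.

Normalization requires ∫|u|² dx = 1, integrated from 0 to b.
Expanding the polynomial and integrating term by term, carrying out the integral gives A² · b^9/630.
So A² = (b^9/630)^(−1).
Substituting b = 5.72 gives A² = 0.00009611, so A = 0.009804.

A ≈ 0.00980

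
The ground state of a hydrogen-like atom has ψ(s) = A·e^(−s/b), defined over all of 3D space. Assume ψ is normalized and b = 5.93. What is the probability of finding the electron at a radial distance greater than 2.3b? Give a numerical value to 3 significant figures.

P ≈ 0.163

Integrate the radial probability density 4πs²|ψ|² over s > 2.3b.
A² is fixed by ∫₀^∞ 4πs²|ψ|² ds = 1, i.e. A² = (π·b^3)^(−1).
Substituting u = s/b, A², 4π and the length scale all cancel in the ratio: P = ∫_{2.3}^{∞} u^2·e^(-2·u) du / ∫_{0}^{∞} u^2·e^(-2·u) du.
An antiderivative of u^2·e^(-2·u) is -(2·u^2 + 2·u + 1)·e^(-2·u)/4; evaluating from 2.3 to ∞ gives 809·e^(-23/5)/200, while the full integral is 1/4.
Taking the ratio yields P = 0.1626.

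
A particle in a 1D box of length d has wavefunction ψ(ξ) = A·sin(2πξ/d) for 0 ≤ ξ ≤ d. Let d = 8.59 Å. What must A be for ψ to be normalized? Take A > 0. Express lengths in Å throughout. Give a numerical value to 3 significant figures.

We need A² ∫|f|² dξ = 1, taking the integral from 0 to d.
With ψ = A·sin(2πξ/d), the integral evaluates to A²·[d/2].
Setting this equal to 1 gives A² = 1/(d/2).
With d = 8.59: A² = 0.2328 and A = 0.4825.

A ≈ 0.483 Å^(-1/2)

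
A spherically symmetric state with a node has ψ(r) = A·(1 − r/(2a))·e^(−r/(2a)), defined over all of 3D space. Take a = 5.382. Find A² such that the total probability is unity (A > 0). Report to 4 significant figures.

A^2 ≈ 0.0002552

Normalization requires ∫|ψ|² 4πr² dr = 1, integrated from 0 to ∞.
The angular integral contributes 4π, leaving ∫₀^∞ r²|ψ|² dr.
The integral (without the A² prefactor) comes out to 8·π·a^3.
Setting this equal to 1 gives A² = 1/(8·π·a^3).
Substituting a = 5.382 gives A² = 0.00025523, so A = 0.015976.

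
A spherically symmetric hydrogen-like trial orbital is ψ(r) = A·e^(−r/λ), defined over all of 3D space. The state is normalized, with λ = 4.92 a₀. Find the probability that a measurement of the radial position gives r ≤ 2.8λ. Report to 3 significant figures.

Integrate the radial probability density 4πr²|ψ|² over r ≤ 2.8λ.
The full normalization integral is A²·[π·λ^3] = 1, fixing A².
Substituting u = r/λ, A², 4π and the length scale all cancel in the ratio: P = ∫_{0}^{2.8} u^2·e^(-2·u) du / ∫_{0}^{∞} u^2·e^(-2·u) du.
With ∫ u^2·e^(-2·u) du = -(2·u^2 + 2·u + 1)·e^(-2·u)/4 + C, the region integral is 1/4 - 557·e^(-28/5)/100 and the full one is 1/4.
Taking the ratio yields P = 0.9176.

P ≈ 0.918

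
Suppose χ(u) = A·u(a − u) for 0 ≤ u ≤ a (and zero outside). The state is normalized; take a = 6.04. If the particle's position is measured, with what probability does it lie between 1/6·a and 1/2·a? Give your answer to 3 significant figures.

|χ|² is the probability density, so P = ∫_{1/6·a}^{1/2·a} |χ|² du.
With A² fixed by ∫|χ|² = 1, i.e. A² = (a^5/30)^(−1), substitute and integrate.
Let t = u/a; then A² and the length scale cancel, so P = ∫_{1/6}^{1/2} t^2·(1 - t)^2 dt ÷ ∫_{0}^{1} t^2·(1 - t)^2 dt.
An antiderivative of t^2·(1 - t)^2 is t^3·(6·t^2 - 15·t + 10)/30; evaluating from 1/6 to 1/2 gives ≈ 0.015484, while the full integral is 1/30.
The result is P = 301/648.

P ≈ 0.465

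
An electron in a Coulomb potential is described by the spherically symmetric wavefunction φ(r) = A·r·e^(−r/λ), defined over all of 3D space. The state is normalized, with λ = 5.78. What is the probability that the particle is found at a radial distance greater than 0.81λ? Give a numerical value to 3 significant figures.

P ≈ 0.975

P = ∫ |φ|² 4πr² dr over r > 0.81λ.
The full normalization integral is A²·[3·π·λ^5] = 1, fixing A².
Let u = r/λ; then A², 4π and the length scale all cancel, so P = ∫_{0.81}^{∞} u^4·e^(-2·u) du ÷ ∫_{0}^{∞} u^4·e^(-2·u) du.
With ∫ u^4·e^(-2·u) du = -(u^4/2 + u^3 + 3·u^2/2 + 3·u/2 + 3/4)·e^(-2·u) + C, the region integral is ≈ 0.73140 and the full one is 3/4.
The region integral divided by the full integral gives P = 0.9752.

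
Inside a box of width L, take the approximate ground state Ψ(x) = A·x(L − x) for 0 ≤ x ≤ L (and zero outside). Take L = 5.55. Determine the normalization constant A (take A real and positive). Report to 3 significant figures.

The normalization condition is ∫|Ψ|² dx = 1 from 0 to L.
The integral (without the A² prefactor) comes out to L^5/30.
Hence A² = 1/[L^5/30].
With L = 5.55: A² = 0.005697 and A = 0.07548.

A ≈ 0.0755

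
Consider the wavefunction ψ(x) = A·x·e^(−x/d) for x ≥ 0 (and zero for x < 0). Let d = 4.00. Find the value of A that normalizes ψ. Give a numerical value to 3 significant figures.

A ≈ 0.250

The normalization condition is ∫|ψ|² dx = 1 from 0 to ∞.
Recall ∫₀^∞ x^m e^(−x/β) dx = m!·β^(m+1), the integral (without the A² prefactor) comes out to d^3/4.
With d = 4.00: A² = 0.06250 and A = 0.2500.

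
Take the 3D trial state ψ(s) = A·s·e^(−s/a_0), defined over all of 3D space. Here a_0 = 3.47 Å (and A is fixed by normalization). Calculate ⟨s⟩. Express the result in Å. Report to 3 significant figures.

By definition ⟨s⟩ = ∫ s |ψ(s)|² 4πs² ds.
The ratio of the moment integral to the normalization integral gives ⟨s⟩ = 5·a_0/2.
Putting a_0 = 3.47 gives 8.675.

⟨s⟩ ≈ 8.68 Å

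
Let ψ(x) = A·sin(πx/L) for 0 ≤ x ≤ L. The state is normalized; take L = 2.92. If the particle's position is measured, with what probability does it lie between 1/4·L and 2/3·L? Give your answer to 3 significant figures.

P ≈ 0.714

P = ∫_{1/4·L}^{2/3·L} |ψ(x)|² dx.
Since A² = 1/(L/2), this is the region integral divided by the full normalization integral.
In terms of u = x/L (A² and the length scale cancel between numerator and denominator), P = [∫_{1/4}^{2/3} sin(π·u)^2 du] / [∫_{0}^{1} sin(π·u)^2 du].
Using ∫ sin(π·u)^2 du = u/2 - sin(2·π·u)/(4·π), the numerator is √(3)/(8·π) + 1/(4·π) + 5/24 and the denominator is 1/2.
Evaluating gives P = (3·√(3) + 6 + 5·π)/(12·π).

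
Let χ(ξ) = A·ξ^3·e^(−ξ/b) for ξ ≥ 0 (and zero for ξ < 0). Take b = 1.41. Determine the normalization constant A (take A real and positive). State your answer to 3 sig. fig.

Require ∫ |χ|² dξ = 1 over the whole domain.
With ∫₀^∞ ξ^6 e^(−αξ) dξ = 6!/α^7, ∫|χ|² dξ = A²·(45·b^7/8).
Plugging in b = 1.41 yields A = 0.1267.

A ≈ 0.127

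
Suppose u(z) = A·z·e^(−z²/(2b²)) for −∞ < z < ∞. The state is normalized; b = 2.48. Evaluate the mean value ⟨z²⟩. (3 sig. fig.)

⟨z^2⟩ ≈ 9.23

By definition ⟨z²⟩ = ∫ z^2 |u(z)|² dz.
Using the Gaussian integral ∫_{−∞}^{∞} e^(−αz²) dz = √(π/α), the ratio of the moment integral to the normalization integral gives ⟨z²⟩ = 3·b^2/2.
With b = 2.48, ⟨z^2⟩ = 9.226.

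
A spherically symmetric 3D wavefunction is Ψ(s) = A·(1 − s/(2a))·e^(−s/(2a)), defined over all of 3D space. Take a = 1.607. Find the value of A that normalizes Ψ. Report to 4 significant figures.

A ≈ 0.09792

We need A² ∫|f|² 4πs² ds = 1, taking the integral from 0 to ∞.
The angular integral contributes 4π, leaving ∫₀^∞ s²|Ψ|² ds.
With Ψ = A·(1 − s/(2a))·e^(−s/(2a)), the integral evaluates to A²·[8·π·a^3].
So A² = (8·π·a^3)^(−1).
Plugging in a = 1.607 yields A = 0.097917.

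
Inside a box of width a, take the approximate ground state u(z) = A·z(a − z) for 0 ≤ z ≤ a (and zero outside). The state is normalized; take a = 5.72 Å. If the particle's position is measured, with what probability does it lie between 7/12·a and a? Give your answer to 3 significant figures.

P ≈ 0.347

P = ∫_{7/12·a}^{a} |u(z)|² dz.
With A² fixed by ∫|u|² = 1, i.e. A² = (a^5/30)^(−1), substitute and integrate.
Let t = z/a; then A² and the length scale cancel, so P = ∫_{7/12}^{1} t^2·(1 - t)^2 dt ÷ ∫_{0}^{1} t^2·(1 - t)^2 dt.
Using ∫ t^2·(1 - t)^2 dt = t^3·(6·t^2 - 15·t + 10)/30, the numerator is ≈ 0.011554 and the denominator is 1/30.
This works out to P = 0.3466.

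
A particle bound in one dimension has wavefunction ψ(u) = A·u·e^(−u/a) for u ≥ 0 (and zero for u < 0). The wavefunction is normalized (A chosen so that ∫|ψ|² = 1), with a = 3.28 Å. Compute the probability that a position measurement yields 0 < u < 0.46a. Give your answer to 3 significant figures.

P ≈ 0.0662

|ψ|² is the probability density, so P = ∫_{0}^{0.46a} |ψ|² du.
The normalization integral ∫|ψ|²du over the whole domain equals a^3/4·A², and A² cancels in the ratio.
Substituting t = u/a, A² and the length scale cancel in the ratio: P = ∫_{0}^{0.46} t^2·e^(-2·t) dt / ∫_{0}^{∞} t^2·e^(-2·t) dt.
Using ∫ t^2·e^(-2·t) dt = -(2·t^2 + 2·t + 1)·e^(-2·t)/4, the numerator is 1/4 - 2929·e^(-23/25)/5000 and the denominator is 1/4.
Taking the ratio, P = 0.06619.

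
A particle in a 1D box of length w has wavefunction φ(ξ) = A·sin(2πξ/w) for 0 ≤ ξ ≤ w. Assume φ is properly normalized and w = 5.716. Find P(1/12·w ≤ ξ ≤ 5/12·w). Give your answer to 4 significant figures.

P ≈ 0.4712

|φ|² is the probability density, so P = ∫_{1/12·w}^{5/12·w} |φ|² dξ.
Since A² = 1/(w/2), this is the region integral divided by the full normalization integral.
Let u = ξ/w; then A² and the length scale cancel, so P = ∫_{1/12}^{5/12} sin(2·π·u)^2 du ÷ ∫_{0}^{1} sin(2·π·u)^2 du.
Using ∫ sin(2·π·u)^2 du = u/2 - sin(4·π·u)/(8·π), the numerator is √(3)/(8·π) + 1/6 and the denominator is 1/2.
Taking the ratio, P = (√(3)/4 + π/3)/π.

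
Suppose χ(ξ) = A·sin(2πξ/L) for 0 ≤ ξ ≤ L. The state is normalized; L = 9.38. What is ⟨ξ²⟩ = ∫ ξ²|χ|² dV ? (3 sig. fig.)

The expectation value is the |χ|²-weighted average of ξ^2: ∫ ξ^2|χ|² dξ.
Using sin²θ = (1 − cos 2θ)/2, evaluating both integrals, ⟨ξ²⟩ = -L^2/(8·π^2) + L^2/3.
With L = 9.38, ⟨ξ^2⟩ = 28.21.

⟨ξ^2⟩ ≈ 28.2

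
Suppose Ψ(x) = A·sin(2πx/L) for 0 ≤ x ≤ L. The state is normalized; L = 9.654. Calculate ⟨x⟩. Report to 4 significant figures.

⟨x⟩ = ∫ x |Ψ|² dx over the full domain.
The ratio of the moment integral to the normalization integral gives ⟨x⟩ = L/2.
With L = 9.654, ⟨x⟩ = 4.8270.

⟨x⟩ ≈ 4.827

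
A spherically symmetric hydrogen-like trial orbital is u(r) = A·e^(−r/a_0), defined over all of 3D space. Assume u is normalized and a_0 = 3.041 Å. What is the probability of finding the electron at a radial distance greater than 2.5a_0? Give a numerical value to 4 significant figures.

P = ∫ |u|² 4πr² dr over r > 2.5a_0.
A² is fixed by ∫₀^∞ 4πr²|u|² dr = 1, i.e. A² = (π·a_0^3)^(−1).
In terms of t = r/a_0 (A², 4π and the length scale all cancel between numerator and denominator), P = [∫_{2.5}^{∞} t^2·e^(-2·t) dt] / [∫_{0}^{∞} t^2·e^(-2·t) dt].
Using ∫ t^2·e^(-2·t) dt = -(2·t^2 + 2·t + 1)·e^(-2·t)/4, the numerator is 37·e^(-5)/8 and the denominator is 1/4.
Taking the ratio yields P = 0.12465.

P ≈ 0.1247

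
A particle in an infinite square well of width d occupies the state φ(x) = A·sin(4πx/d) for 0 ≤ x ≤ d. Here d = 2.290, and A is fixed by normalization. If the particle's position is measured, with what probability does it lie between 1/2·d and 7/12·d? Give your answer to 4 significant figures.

P ≈ 0.04888

The probability is P = ∫ |φ|² dx over [1/2·d, 7/12·d].
Since A² = 1/(d/2), this is the region integral divided by the full normalization integral.
Let u = x/d; then A² and the length scale cancel, so P = ∫_{1/2}^{7/12} sin(4·π·u)^2 du ÷ ∫_{0}^{1} sin(4·π·u)^2 du.
An antiderivative of sin(4·π·u)^2 is u/2 - sin(4·π·u)·cos(4·π·u)/(8·π); evaluating from 1/2 to 7/12 gives -√(3)/(32·π) + 1/24, while the full integral is 1/2.
This works out to P = (-√(3)/16 + π/12)/π.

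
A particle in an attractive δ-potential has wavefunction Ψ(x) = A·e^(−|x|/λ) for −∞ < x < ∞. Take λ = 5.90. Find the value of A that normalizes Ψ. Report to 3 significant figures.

Normalization requires ∫|Ψ|² dx = 1, integrated from −∞ to ∞.
With ∫₀^∞ x^0 e^(−αx) dx = 0!/α^1, carrying out the integral gives A² · λ.
So A² = (λ)^(−1).
With λ = 5.90: A² = 0.1695 and A = 0.4117.

A ≈ 0.412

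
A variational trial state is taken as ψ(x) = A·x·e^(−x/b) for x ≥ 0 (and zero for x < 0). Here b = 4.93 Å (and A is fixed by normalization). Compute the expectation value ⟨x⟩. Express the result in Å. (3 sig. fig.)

The expectation value is the |ψ|²-weighted average of x: ∫ x|ψ|² dx.
Evaluating both integrals, ⟨x⟩ = 3·b/2.
Putting b = 4.93 gives 7.395.

⟨x⟩ ≈ 7.40 Å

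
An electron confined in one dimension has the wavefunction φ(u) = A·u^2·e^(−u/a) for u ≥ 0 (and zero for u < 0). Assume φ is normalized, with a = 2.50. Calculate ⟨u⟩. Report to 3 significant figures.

The expectation value is the |φ|²-weighted average of u: ∫ u|φ|² du.
Evaluating both integrals, ⟨u⟩ = 5·a/2.
Putting a = 2.50 gives 6.250.

⟨u⟩ ≈ 6.25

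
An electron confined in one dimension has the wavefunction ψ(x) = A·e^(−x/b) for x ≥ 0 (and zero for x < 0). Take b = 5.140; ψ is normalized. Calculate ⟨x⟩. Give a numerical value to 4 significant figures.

⟨x⟩ ≈ 2.570

⟨x⟩ = ∫ x |ψ|² dx over the full domain.
Evaluating both integrals, ⟨x⟩ = b/2.
Putting b = 5.140 gives 2.5700.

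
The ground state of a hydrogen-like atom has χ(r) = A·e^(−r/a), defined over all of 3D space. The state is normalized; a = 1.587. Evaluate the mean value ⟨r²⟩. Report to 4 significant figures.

The expectation value is the |χ|²-weighted average of r^2: ∫ r^2|χ|² 4πr² dr.
The ratio of the moment integral to the normalization integral gives ⟨r²⟩ = 3·a^2.
Putting a = 1.587 gives 7.5557.

⟨r^2⟩ ≈ 7.556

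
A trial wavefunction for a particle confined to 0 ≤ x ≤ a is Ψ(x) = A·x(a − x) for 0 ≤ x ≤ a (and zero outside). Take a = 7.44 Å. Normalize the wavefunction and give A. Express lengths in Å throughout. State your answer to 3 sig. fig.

A ≈ 0.0363 Å^(-5/2)

Normalization requires ∫|Ψ|² dx = 1, integrated from 0 to a.
Expanding the polynomial and integrating term by term, ∫|Ψ|² dx = A²·(a^5/30).
So A² = (a^5/30)^(−1).
Substituting a = 7.44 gives A² = 0.001316, so A = 0.03628.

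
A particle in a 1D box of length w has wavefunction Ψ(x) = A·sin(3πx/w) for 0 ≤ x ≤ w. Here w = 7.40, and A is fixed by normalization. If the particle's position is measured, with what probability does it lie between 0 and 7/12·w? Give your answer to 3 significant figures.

|Ψ|² is the probability density, so P = ∫_{0}^{7/12·w} |Ψ|² dx.
With A² fixed by ∫|Ψ|² = 1, i.e. A² = (w/2)^(−1), substitute and integrate.
Let u = x/w; then A² and the length scale cancel, so P = ∫_{0}^{7/12} sin(3·π·u)^2 du ÷ ∫_{0}^{1} sin(3·π·u)^2 du.
Using ∫ sin(3·π·u)^2 du = u/2 - sin(6·π·u)/(12·π), the numerator is 1/(12·π) + 7/24 and the denominator is 1/2.
This works out to P = (2 + 7·π)/(12·π).

P ≈ 0.636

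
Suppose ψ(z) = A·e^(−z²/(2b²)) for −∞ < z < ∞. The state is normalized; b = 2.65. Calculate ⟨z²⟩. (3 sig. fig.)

By definition ⟨z²⟩ = ∫ z^2 |ψ(z)|² dz.
Differentiating ∫e^(−αz²) dz = √(π/α) under α to get the higher moments, evaluating both integrals, ⟨z²⟩ = b^2/2.
With b = 2.65, ⟨z^2⟩ = 3.511.

⟨z^2⟩ ≈ 3.51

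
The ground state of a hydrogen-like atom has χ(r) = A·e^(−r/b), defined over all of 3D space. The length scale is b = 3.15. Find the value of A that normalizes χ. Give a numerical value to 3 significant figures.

A ≈ 0.101

Normalization requires ∫|χ|² 4πr² dr = 1, integrated from 0 to ∞.
In 3D with spherical symmetry the volume element is 4πr² dr.
With ∫₀^∞ r^2 e^(−αr) dr = 2!/α^3, the integral (without the A² prefactor) comes out to π·b^3.
Hence A² = 1/[π·b^3].
Plugging in b = 3.15 yields A = 0.1009.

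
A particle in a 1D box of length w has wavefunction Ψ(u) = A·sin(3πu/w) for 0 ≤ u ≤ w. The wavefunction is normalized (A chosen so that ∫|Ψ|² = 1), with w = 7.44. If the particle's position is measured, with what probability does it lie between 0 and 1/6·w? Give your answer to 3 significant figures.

P ≈ 0.167

|Ψ|² is the probability density, so P = ∫_{0}^{1/6·w} |Ψ|² du.
Since A² = 1/(w/2), this is the region integral divided by the full normalization integral.
In terms of t = u/w (A² and the length scale cancel between numerator and denominator), P = [∫_{0}^{1/6} sin(3·π·t)^2 dt] / [∫_{0}^{1} sin(3·π·t)^2 dt].
With ∫ sin(3·π·t)^2 dt = t/2 - sin(6·π·t)/(12·π) + C, the region integral is 1/12 and the full one is 1/2.
The result is P = 1/6.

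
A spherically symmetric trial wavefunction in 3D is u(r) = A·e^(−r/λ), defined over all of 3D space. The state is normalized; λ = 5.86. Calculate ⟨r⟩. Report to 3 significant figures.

The expectation value is the |u|²-weighted average of r: ∫ r|u|² 4πr² dr.
Evaluating both integrals, ⟨r⟩ = 3·λ/2.
Putting λ = 5.86 gives 8.790.

⟨r⟩ ≈ 8.79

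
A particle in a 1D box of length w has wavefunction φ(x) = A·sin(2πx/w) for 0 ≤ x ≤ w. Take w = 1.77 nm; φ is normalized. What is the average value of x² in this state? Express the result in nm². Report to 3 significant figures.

⟨x^2⟩ ≈ 1.00 nm^2

⟨x²⟩ = ∫ x^2 |φ|² dx over the full domain.
Using sin²θ = (1 − cos 2θ)/2, since the A² factors cancel between numerator and denominator, ⟨x²⟩ = -w^2/(8·π^2) + w^2/3.
Putting w = 1.77 gives 1.005.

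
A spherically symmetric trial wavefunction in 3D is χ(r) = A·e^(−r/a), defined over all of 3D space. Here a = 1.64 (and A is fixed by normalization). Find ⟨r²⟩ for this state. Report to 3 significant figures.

The expectation value is the |χ|²-weighted average of r^2: ∫ r^2|χ|² 4πr² dr.
Recall ∫₀^∞ r^m e^(−r/β) dr = m!·β^(m+1), since the A² factors cancel between numerator and denominator, ⟨r²⟩ = 3·a^2.
Putting a = 1.64 gives 8.069.

⟨r^2⟩ ≈ 8.07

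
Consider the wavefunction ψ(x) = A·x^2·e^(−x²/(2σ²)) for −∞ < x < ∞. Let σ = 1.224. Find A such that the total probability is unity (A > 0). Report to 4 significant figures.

Normalization requires ∫|ψ|² dx = 1, integrated from −∞ to ∞.
Differentiating ∫e^(−αx²) dx = √(π/α) under α to get the higher moments, with ψ = A·x^2·e^(−x²/(2σ²)), the integral evaluates to A²·[3·√(π)·σ^5/4].
Setting this equal to 1 gives A² = 1/(3·√(π)·σ^5/4).
Substituting σ = 1.224 gives A² = 0.27381, so A = 0.52327.

A ≈ 0.5233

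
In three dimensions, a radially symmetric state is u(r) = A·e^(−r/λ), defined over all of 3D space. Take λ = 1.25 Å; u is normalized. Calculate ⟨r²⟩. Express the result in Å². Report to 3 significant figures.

The expectation value is the |u|²-weighted average of r^2: ∫ r^2|u|² 4πr² dr.
Since the A² factors cancel between numerator and denominator, ⟨r²⟩ = 3·λ^2.
Putting λ = 1.25 gives 4.688.

⟨r^2⟩ ≈ 4.69 Å^2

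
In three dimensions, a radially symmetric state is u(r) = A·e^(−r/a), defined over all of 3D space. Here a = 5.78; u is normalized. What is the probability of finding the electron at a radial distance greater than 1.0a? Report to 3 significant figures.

Integrate the radial probability density 4πr²|u|² over r > 1.0a.
The full normalization integral is A²·[π·a^3] = 1, fixing A².
Let t = r/a; then A², 4π and the length scale all cancel, so P = ∫_{1.0}^{∞} t^2·e^(-2·t) dt ÷ ∫_{0}^{∞} t^2·e^(-2·t) dt.
Using ∫ t^2·e^(-2·t) dt = -(2·t^2 + 2·t + 1)·e^(-2·t)/4, the numerator is 5·e^(-2)/4 and the denominator is 1/4.
Taking the ratio yields P = 0.6767.

P ≈ 0.677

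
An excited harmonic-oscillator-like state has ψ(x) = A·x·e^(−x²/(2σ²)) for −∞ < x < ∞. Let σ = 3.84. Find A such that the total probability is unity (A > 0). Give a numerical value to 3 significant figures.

Normalization requires ∫|ψ|² dx = 1, integrated from −∞ to ∞.
With ∫_{−∞}^{∞} x^(2m) e^(−αx²) dx = (2m−1)!!·√π / (2^m α^(m+1/2)), carrying out the integral gives A² · √(π)·σ^3/2.
Hence A² = 1/[√(π)·σ^3/2].
Plugging in σ = 3.84 yields A = 0.1412.

A ≈ 0.141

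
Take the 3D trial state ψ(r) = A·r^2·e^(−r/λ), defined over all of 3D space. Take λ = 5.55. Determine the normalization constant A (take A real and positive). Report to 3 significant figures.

A ≈ 0.000295

Normalization requires ∫|ψ|² 4πr² dr = 1, integrated from 0 to ∞.
(Spherical symmetry: dV = 4πr² dr.)
Using ∫₀^∞ rⁿ e^(−αr) dr = n!/αⁿ⁺¹, the integral (without the A² prefactor) comes out to 45·π·λ^7/2.
Setting this equal to 1 gives A² = 1/(45·π·λ^7/2).
Plugging in λ = 5.55 yields A = 0.0002953.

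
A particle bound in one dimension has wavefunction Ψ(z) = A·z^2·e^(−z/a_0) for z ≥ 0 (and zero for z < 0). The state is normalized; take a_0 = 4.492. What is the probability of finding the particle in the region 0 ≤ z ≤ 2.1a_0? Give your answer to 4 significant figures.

P = ∫_{0}^{2.1a_0} |Ψ(z)|² dz.
With A² fixed by ∫|Ψ|² = 1, i.e. A² = (3·a_0^5/4)^(−1), substitute and integrate.
In terms of u = z/a_0 (A² and the length scale cancel between numerator and denominator), P = [∫_{0}^{2.1} u^4·e^(-2·u) du] / [∫_{0}^{∞} u^4·e^(-2·u) du].
With ∫ u^4·e^(-2·u) du = -(u^4/2 + u^3 + 3·u^2/2 + 3·u/2 + 3/4)·e^(-2·u) + C, the region integral is ≈ 0.307630 and the full one is 3/4.
The result is P = 0.41017.

P ≈ 0.4102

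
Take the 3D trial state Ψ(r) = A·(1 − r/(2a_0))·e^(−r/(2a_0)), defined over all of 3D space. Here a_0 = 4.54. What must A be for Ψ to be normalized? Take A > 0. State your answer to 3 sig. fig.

Normalization requires ∫|Ψ|² 4πr² dr = 1, integrated from 0 to ∞.
The angular integral contributes 4π, leaving ∫₀^∞ r²|Ψ|² dr.
∫|Ψ|² 4πr² dr = A²·(8·π·a_0^3).
So A² = (8·π·a_0^3)^(−1).
Substituting a_0 = 4.54 gives A² = 0.0004252, so A = 0.02062.

A ≈ 0.0206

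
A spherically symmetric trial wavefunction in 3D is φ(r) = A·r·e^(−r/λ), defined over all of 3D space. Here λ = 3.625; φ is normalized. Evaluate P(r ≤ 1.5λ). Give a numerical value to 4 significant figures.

P ≈ 0.1847

Integrate the radial probability density 4πr²|φ|² over r ≤ 1.5λ.
Normalization gives A² = 1/(3·π·λ^5).
Substituting u = r/λ, A², 4π and the length scale all cancel in the ratio: P = ∫_{0}^{1.5} u^4·e^(-2·u) du / ∫_{0}^{∞} u^4·e^(-2·u) du.
Using ∫ u^4·e^(-2·u) du = -(u^4/2 + u^3 + 3·u^2/2 + 3·u/2 + 3/4)·e^(-2·u), the numerator is 3/4 - 393·e^(-3)/32 and the denominator is 3/4.
This evaluates to P = 0.18474.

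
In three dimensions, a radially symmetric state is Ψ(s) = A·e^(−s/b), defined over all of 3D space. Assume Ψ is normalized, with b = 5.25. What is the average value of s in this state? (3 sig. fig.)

By definition ⟨s⟩ = ∫ s |Ψ(s)|² 4πs² ds.
With ∫₀^∞ s^3 e^(−αs) ds = 3!/α^4, since the A² factors cancel between numerator and denominator, ⟨s⟩ = 3·b/2.
Putting b = 5.25 gives 7.875.

⟨s⟩ ≈ 7.88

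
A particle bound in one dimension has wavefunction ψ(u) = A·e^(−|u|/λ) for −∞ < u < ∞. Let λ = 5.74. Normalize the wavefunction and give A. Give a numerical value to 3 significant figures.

A ≈ 0.417

Normalization requires ∫|ψ|² du = 1, integrated from −∞ to ∞.
With ψ = A·e^(−|u|/λ), the integral evaluates to A²·[λ].
Hence A² = 1/[λ].
Plugging in λ = 5.74 yields A = 0.4174.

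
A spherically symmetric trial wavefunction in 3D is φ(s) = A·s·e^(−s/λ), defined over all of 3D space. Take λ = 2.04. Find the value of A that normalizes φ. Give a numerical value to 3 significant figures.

Require ∫ |φ|² 4πs² ds = 1 over the whole domain.
In 3D with spherical symmetry the volume element is 4πs² ds.
Using ∫₀^∞ sⁿ e^(−αs) ds = n!/αⁿ⁺¹, with φ = A·s·e^(−s/λ), the integral evaluates to A²·[3·π·λ^5].
With λ = 2.04: A² = 0.003003 and A = 0.05480.

A ≈ 0.0548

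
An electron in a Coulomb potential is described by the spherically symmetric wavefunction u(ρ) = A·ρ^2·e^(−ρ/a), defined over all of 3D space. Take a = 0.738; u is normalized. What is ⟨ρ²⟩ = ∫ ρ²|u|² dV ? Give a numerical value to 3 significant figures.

The expectation value is the |u|²-weighted average of ρ^2: ∫ ρ^2|u|² 4πρ² dρ.
Recall ∫₀^∞ ρ^m e^(−ρ/β) dρ = m!·β^(m+1), the ratio of the moment integral to the normalization integral gives ⟨ρ²⟩ = 14·a^2.
With a = 0.738, ⟨ρ^2⟩ = 7.625.

⟨ρ^2⟩ ≈ 7.63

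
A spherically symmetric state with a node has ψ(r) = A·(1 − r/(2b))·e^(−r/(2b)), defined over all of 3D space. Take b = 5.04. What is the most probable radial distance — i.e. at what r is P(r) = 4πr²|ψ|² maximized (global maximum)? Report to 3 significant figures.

r ≈ 26.4

Set d/dr [P(r) = 4πr²|ψ|²] = 0 and solve for r > 0.
Solving yields r = b·(√(5) + 3).
With b = 5.04, the most probable radial distance is 26.39.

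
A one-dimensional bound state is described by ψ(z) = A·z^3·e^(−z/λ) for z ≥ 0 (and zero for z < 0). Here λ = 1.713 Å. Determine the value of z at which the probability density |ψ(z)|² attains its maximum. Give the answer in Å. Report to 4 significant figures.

z ≈ 5.139 Å

Set d/dz [|ψ(z)|²] = 0 and solve for z > 0.
This gives z = 3·λ.
With λ = 1.713, the most probable position is 5.1390 Å.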